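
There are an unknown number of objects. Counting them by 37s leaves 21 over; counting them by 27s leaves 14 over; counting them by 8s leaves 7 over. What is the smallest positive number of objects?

95

The moduli are pairwise coprime; M = 37·27·8 = 7992.
M/37 = 216; 216 ≡ 31 (mod 37); 31·6 ≡ 1, so inverse 6.
M/27 = 296; 296 ≡ 26 (mod 27); 26·26 ≡ 1, so inverse 26.
M/8 = 999; 999 ≡ 7 (mod 8); 7·7 ≡ 1, so inverse 7.
N ≡ 21·216·6 + 14·296·26 + 7·999·7 = 183911.
183911 mod 7992 = 95.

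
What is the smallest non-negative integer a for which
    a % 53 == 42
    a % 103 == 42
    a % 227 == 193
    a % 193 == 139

156438605

The moduli are pairwise coprime; N = 53·103·227·193 = 239164249.
N/53 = 4512533; 4512533 ≡ 7 (mod 53); 7·38 ≡ 1, so inverse 38.
N/103 = 2321983; 2321983 ≡ 54 (mod 103); 54·21 ≡ 1, so inverse 21.
N/227 = 1053587; 1053587 ≡ 80 (mod 227); 80·105 ≡ 1, so inverse 105.
N/193 = 1239193; 1239193 ≡ 133 (mod 193); 133·119 ≡ 1, so inverse 119.
a ≡ 42·4512533·38 + 42·2321983·21 + 193·1053587·105 + 139·1239193·119 = 51098423642.
51098423642 mod 239164249 = 156438605.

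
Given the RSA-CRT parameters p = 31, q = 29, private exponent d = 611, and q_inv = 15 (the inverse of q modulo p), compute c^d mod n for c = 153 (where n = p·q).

d_p = d mod (p−1) = 611 mod 30 = 11; d_q = d mod (q−1) = 23.
m₁ = c^(d_p) mod p: c ≡ 29 (mod 31), and 29^11 mod 31 = 29.
m₂ = c^(d_q) mod q: c ≡ 8 (mod 29), and 8^23 mod 29 = 14.
h = q_inv·(m₁ − m₂) mod p = 15·(29 − 14) mod 31 = 8.
m = m₂ + h·q = 14 + 8·29 = 246.

246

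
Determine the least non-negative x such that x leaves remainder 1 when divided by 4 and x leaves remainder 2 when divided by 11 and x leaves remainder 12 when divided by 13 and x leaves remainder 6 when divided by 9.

From x ≡ 1 (mod 4) write x = 1 + 4t. Substituting into x ≡ 2 (mod 11) gives 4t ≡ 1 (mod 11), and since 4⁻¹ ≡ 3 (mod 11), t ≡ 3. Hence x ≡ 1 + 4·3 = 13 (mod 44).
From x ≡ 13 (mod 44) write x = 13 + 44t. Substituting into x ≡ 12 (mod 13) gives 44t ≡ 12 (mod 13), and since 5⁻¹ ≡ 8 (mod 13), t ≡ 5. Hence x ≡ 13 + 44·5 = 233 (mod 572).
From x ≡ 233 (mod 572) write x = 233 + 572t. Substituting into x ≡ 6 (mod 9) gives 572t ≡ 7 (mod 9), and since 5⁻¹ ≡ 2 (mod 9), t ≡ 5. Hence x ≡ 233 + 572·5 = 3093 (mod 5148).

3093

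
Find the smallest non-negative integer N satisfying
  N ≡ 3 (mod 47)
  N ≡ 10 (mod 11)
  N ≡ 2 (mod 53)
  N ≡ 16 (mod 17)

The moduli are pairwise coprime; M = 47·11·53·17 = 465817.
M/47 = 9911; 9911 ≡ 41 (mod 47); 41·39 ≡ 1, so inverse 39.
M/11 = 42347; 42347 ≡ 8 (mod 11); 8·7 ≡ 1, so inverse 7.
M/53 = 8789; 8789 ≡ 44 (mod 53); 44·47 ≡ 1, so inverse 47.
M/17 = 27401; 27401 ≡ 14 (mod 17); 14·11 ≡ 1, so inverse 11.
N ≡ 3·9911·39 + 10·42347·7 + 2·8789·47 + 16·27401·11 = 9772619.
9772619 mod 465817 = 456279.

456279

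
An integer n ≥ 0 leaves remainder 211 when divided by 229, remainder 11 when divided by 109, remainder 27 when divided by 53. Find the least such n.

840183

The moduli are pairwise coprime; M = 229·109·53 = 1322933.
M/229 = 5777; 5777 ≡ 52 (mod 229); 52·207 ≡ 1, so inverse 207.
M/109 = 12137; 12137 ≡ 38 (mod 109); 38·66 ≡ 1, so inverse 66.
M/53 = 24961; 24961 ≡ 51 (mod 53); 51·26 ≡ 1, so inverse 26.
n ≡ 211·5777·207 + 11·12137·66 + 27·24961·26 = 278656113.
278656113 mod 1322933 = 840183.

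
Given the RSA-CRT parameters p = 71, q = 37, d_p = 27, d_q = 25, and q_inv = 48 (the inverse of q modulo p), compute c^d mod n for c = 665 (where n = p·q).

1035

m₁ = c^(d_p) mod p: c ≡ 26 (mod 71), and 26^27 mod 71 = 41.
m₂ = c^(d_q) mod q: c ≡ 36 (mod 37), and 36^25 mod 37 = 36.
h = q_inv·(m₁ − m₂) mod p = 48·(41 − 36) mod 71 = 27.
m = m₂ + h·q = 36 + 27·37 = 1035.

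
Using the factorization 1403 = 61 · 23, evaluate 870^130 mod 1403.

Mod 61: 870 ≡ 16; by Fermat, exponent reduces to 130 mod 60 = 10; 16^10 ≡ 13 (mod 61).
Mod 23: 870 ≡ 19; by Fermat, exponent reduces to 130 mod 22 = 20; 19^20 ≡ 13 (mod 23).
Combine by CRT: x ≡ 13 (mod 61), x ≡ 13 (mod 23) ⇒ x ≡ 13 (mod 1403).

13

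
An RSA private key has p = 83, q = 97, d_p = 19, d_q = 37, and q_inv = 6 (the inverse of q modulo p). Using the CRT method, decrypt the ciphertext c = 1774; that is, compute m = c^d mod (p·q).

725

m₁ = c^(d_p) mod p: c ≡ 31 (mod 83), and 31^19 mod 83 = 61.
m₂ = c^(d_q) mod q: c ≡ 28 (mod 97), and 28^37 mod 97 = 46.
h = q_inv·(m₁ − m₂) mod p = 6·(61 − 46) mod 83 = 7.
m = m₂ + h·q = 46 + 7·97 = 725.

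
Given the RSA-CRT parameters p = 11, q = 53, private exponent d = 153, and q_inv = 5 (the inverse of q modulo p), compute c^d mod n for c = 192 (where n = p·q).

389

d_p = d mod (p−1) = 153 mod 10 = 3; d_q = d mod (q−1) = 49.
m₁ = c^(d_p) mod p: c ≡ 5 (mod 11), and 5^3 mod 11 = 4.
m₂ = c^(d_q) mod q: c ≡ 33 (mod 53), and 33^49 mod 53 = 18.
h = q_inv·(m₁ − m₂) mod p = 5·(4 − 18) mod 11 = 7.
m = m₂ + h·q = 18 + 7·53 = 389.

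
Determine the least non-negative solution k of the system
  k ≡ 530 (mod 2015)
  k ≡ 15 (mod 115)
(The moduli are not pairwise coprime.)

gcd(2015, 115) = 5 and 5 | (15 − 530), so the pair is consistent; merging gives k ≡ 2545 (mod 46345), where 46345 = lcm(2015, 115).
The solution is unique modulo lcm(2015, 115) = 46345.

2545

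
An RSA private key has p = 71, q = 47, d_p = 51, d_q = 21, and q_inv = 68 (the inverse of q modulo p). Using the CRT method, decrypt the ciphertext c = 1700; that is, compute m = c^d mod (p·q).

3044

m₁ = c^(d_p) mod p: c ≡ 67 (mod 71), and 67^51 mod 71 = 62.
m₂ = c^(d_q) mod q: c ≡ 8 (mod 47), and 8^21 mod 47 = 36.
h = q_inv·(m₁ − m₂) mod p = 68·(62 − 36) mod 71 = 64.
m = m₂ + h·q = 36 + 64·47 = 3044.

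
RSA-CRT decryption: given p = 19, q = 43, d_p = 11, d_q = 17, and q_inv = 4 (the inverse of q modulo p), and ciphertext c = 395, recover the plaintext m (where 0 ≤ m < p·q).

383

m₁ = c^(d_p) mod p: c ≡ 15 (mod 19), and 15^11 mod 19 = 3.
m₂ = c^(d_q) mod q: c ≡ 8 (mod 43), and 8^17 mod 43 = 39.
h = q_inv·(m₁ − m₂) mod p = 4·(3 − 39) mod 19 = 8.
m = m₂ + h·q = 39 + 8·43 = 383.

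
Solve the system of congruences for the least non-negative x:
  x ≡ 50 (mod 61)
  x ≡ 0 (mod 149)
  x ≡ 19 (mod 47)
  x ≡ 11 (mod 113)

Combine the congruences pairwise.
From x ≡ 50 (mod 61) write x = 50 + 61t. Substituting into x ≡ 0 (mod 149) gives 61t ≡ 99 (mod 149), and since 61⁻¹ ≡ 22 (mod 149), t ≡ 92. Hence x ≡ 50 + 61·92 = 5662 (mod 9089).
From x ≡ 5662 (mod 9089) write x = 5662 + 9089t. Substituting into x ≡ 19 (mod 47) gives 9089t ≡ 44 (mod 47), and since 18⁻¹ ≡ 34 (mod 47), t ≡ 39. Hence x ≡ 5662 + 9089·39 = 360133 (mod 427183).
From x ≡ 360133 (mod 427183) write x = 360133 + 427183t. Substituting into x ≡ 11 (mod 113) gives 427183t ≡ 9 (mod 113), and since 43⁻¹ ≡ 92 (mod 113), t ≡ 37. Hence x ≡ 360133 + 427183·37 = 16165904 (mod 48271679).

16165904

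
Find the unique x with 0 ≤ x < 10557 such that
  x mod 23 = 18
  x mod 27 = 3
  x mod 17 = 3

The moduli are pairwise coprime; N = 23·27·17 = 10557.
N/23 = 459; 459 ≡ 22 (mod 23); 22·22 ≡ 1, so inverse 22.
N/27 = 391; 391 ≡ 13 (mod 27); 13·25 ≡ 1, so inverse 25.
N/17 = 621; 621 ≡ 9 (mod 17); 9·2 ≡ 1, so inverse 2.
x ≡ 18·459·22 + 3·391·25 + 3·621·2 = 214815.
214815 mod 10557 = 3675.

3675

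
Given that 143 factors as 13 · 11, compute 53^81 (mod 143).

Mod 13: 53 ≡ 1; by Fermat, exponent reduces to 81 mod 12 = 9; 1^9 ≡ 1 (mod 13).
Mod 11: 53 ≡ 9; by Fermat, exponent reduces to 81 mod 10 = 1; 9^1 ≡ 9 (mod 11).
Combine by CRT: x ≡ 1 (mod 13), x ≡ 9 (mod 11) ⇒ x ≡ 53 (mod 143).

53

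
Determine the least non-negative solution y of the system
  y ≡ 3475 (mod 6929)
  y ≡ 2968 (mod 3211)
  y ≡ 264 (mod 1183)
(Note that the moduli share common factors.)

gcd(6929, 3211) = 169 and 169 | (2968 − 3475), so the pair is consistent; merging gives y ≡ 128197 (mod 131651), where 131651 = lcm(6929, 3211).
gcd(131651, 1183) = 169 and 169 | (264 − 128197), so the pair is consistent; merging gives y ≡ 523150 (mod 921557), where 921557 = lcm(131651, 1183).
The solution is unique modulo lcm(6929, 3211, 1183) = 921557.

523150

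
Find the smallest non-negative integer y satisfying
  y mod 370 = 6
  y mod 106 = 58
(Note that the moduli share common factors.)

gcd(370, 106) = 2 and 2 | (58 − 6), so the pair is consistent; merging gives y ≡ 376 (mod 19610), where 19610 = lcm(370, 106).
The solution is unique modulo lcm(370, 106) = 19610.

376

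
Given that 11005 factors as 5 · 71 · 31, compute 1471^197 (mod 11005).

Mod 5: 1471 ≡ 1; by Fermat, exponent reduces to 197 mod 4 = 1; 1^1 ≡ 1 (mod 5).
Mod 71: 1471 ≡ 51; by Fermat, exponent reduces to 197 mod 70 = 57; 51^57 ≡ 51 (mod 71).
Mod 31: 1471 ≡ 14; by Fermat, exponent reduces to 197 mod 30 = 17; 14^17 ≡ 10 (mod 31).
Combine by CRT: x ≡ 1 (mod 5), x ≡ 51 (mod 71), x ≡ 10 (mod 31) ⇒ x ≡ 6086 (mod 11005).

6086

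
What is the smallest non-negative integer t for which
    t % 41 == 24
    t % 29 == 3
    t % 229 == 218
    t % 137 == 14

The moduli are pairwise coprime; N = 41·29·229·137 = 37302497.
N/41 = 909817; 909817 ≡ 27 (mod 41); 27·38 ≡ 1, so inverse 38.
N/29 = 1286293; 1286293 ≡ 27 (mod 29); 27·14 ≡ 1, so inverse 14.
N/229 = 162893; 162893 ≡ 74 (mod 229); 74·65 ≡ 1, so inverse 65.
N/137 = 272281; 272281 ≡ 62 (mod 137); 62·42 ≡ 1, so inverse 42.
t ≡ 24·909817·38 + 3·1286293·14 + 218·162893·65 + 14·272281·42 = 3352072448.
3352072448 mod 37302497 = 32150215.

32150215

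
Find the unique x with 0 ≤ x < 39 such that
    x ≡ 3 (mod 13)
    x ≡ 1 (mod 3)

From x ≡ 3 (mod 13) write x = 3 + 13t. Substituting into x ≡ 1 (mod 3) gives 13t ≡ 1 (mod 3), and since 1⁻¹ ≡ 1 (mod 3), t ≡ 1. Hence x ≡ 3 + 13·1 = 16 (mod 39).

16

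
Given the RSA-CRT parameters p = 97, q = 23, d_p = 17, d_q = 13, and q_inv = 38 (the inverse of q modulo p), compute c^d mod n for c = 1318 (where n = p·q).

m₁ = c^(d_p) mod p: c ≡ 57 (mod 97), and 57^17 mod 97 = 15.
m₂ = c^(d_q) mod q: c ≡ 7 (mod 23), and 7^13 mod 23 = 20.
h = q_inv·(m₁ − m₂) mod p = 38·(15 − 20) mod 97 = 4.
m = m₂ + h·q = 20 + 4·23 = 112.

112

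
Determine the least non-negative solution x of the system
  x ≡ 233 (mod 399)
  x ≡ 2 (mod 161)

Combine the congruences pairwise.
gcd(399, 161) = 7 and 7 | (2 − 233), so the pair is consistent; merging gives x ≡ 8213 (mod 9177), where 9177 = lcm(399, 161).
The solution is unique modulo lcm(399, 161) = 9177.

8213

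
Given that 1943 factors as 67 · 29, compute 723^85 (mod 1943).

Mod 67: 723 ≡ 53; by Fermat, exponent reduces to 85 mod 66 = 19; 53^19 ≡ 45 (mod 67).
Mod 29: 723 ≡ 27; by Fermat, exponent reduces to 85 mod 28 = 1; 27^1 ≡ 27 (mod 29).
Combine by CRT: x ≡ 45 (mod 67), x ≡ 27 (mod 29) ⇒ x ≡ 1854 (mod 1943).

1854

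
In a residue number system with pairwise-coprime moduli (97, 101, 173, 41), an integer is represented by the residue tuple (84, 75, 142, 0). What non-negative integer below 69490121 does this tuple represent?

Combine the congruences pairwise.
From x ≡ 84 (mod 97) write x = 84 + 97t. Substituting into x ≡ 75 (mod 101) gives 97t ≡ 92 (mod 101), and since 97⁻¹ ≡ 25 (mod 101), t ≡ 78. Hence x ≡ 84 + 97·78 = 7650 (mod 9797).
From x ≡ 7650 (mod 9797) write x = 7650 + 9797t. Substituting into x ≡ 142 (mod 173) gives 9797t ≡ 104 (mod 173), and since 109⁻¹ ≡ 100 (mod 173), t ≡ 20. Hence x ≡ 7650 + 9797·20 = 203590 (mod 1694881).
From x ≡ 203590 (mod 1694881) write x = 203590 + 1694881t. Substituting into x ≡ 0 (mod 41) gives 1694881t ≡ 16 (mod 41), and since 23⁻¹ ≡ 25 (mod 41), t ≡ 31. Hence x ≡ 203590 + 1694881·31 = 52744901 (mod 69490121).

52744901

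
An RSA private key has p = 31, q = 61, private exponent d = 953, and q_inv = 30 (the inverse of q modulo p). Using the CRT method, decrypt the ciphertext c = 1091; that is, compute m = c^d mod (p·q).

d_p = d mod (p−1) = 953 mod 30 = 23; d_q = d mod (q−1) = 53.
m₁ = c^(d_p) mod p: c ≡ 6 (mod 31), and 6^23 mod 31 = 26.
m₂ = c^(d_q) mod q: c ≡ 54 (mod 61), and 54^53 mod 61 = 17.
h = q_inv·(m₁ − m₂) mod p = 30·(26 − 17) mod 31 = 22.
m = m₂ + h·q = 17 + 22·61 = 1359.

1359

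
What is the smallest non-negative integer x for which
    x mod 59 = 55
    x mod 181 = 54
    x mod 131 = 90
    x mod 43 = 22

From x ≡ 55 (mod 59) write x = 55 + 59t. Substituting into x ≡ 54 (mod 181) gives 59t ≡ 180 (mod 181), and since 59⁻¹ ≡ 135 (mod 181), t ≡ 46. Hence x ≡ 55 + 59·46 = 2769 (mod 10679).
From x ≡ 2769 (mod 10679) write x = 2769 + 10679t. Substituting into x ≡ 90 (mod 131) gives 10679t ≡ 72 (mod 131), and since 68⁻¹ ≡ 79 (mod 131), t ≡ 55. Hence x ≡ 2769 + 10679·55 = 590114 (mod 1398949).
From x ≡ 590114 (mod 1398949) write x = 590114 + 1398949t. Substituting into x ≡ 22 (mod 43) gives 1398949t ≡ 40 (mod 43), and since 30⁻¹ ≡ 33 (mod 43), t ≡ 30. Hence x ≡ 590114 + 1398949·30 = 42558584 (mod 60154807).

42558584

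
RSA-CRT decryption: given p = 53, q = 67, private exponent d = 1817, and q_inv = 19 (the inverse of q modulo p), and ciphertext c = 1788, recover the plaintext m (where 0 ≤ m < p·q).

d_p = d mod (p−1) = 1817 mod 52 = 49; d_q = d mod (q−1) = 35.
m₁ = c^(d_p) mod p: c ≡ 39 (mod 53), and 39^49 mod 53 = 31.
m₂ = c^(d_q) mod q: c ≡ 46 (mod 67), and 46^35 mod 67 = 28.
h = q_inv·(m₁ − m₂) mod p = 19·(31 − 28) mod 53 = 4.
m = m₂ + h·q = 28 + 4·67 = 296.

296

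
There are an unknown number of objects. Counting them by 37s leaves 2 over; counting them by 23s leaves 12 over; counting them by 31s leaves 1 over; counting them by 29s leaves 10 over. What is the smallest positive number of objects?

629890

From N ≡ 2 (mod 37) write N = 2 + 37t. Substituting into N ≡ 12 (mod 23) gives 37t ≡ 10 (mod 23), and since 14⁻¹ ≡ 5 (mod 23), t ≡ 4. Hence N ≡ 2 + 37·4 = 150 (mod 851).
From N ≡ 150 (mod 851) write N = 150 + 851t. Substituting into N ≡ 1 (mod 31) gives 851t ≡ 6 (mod 31), and since 14⁻¹ ≡ 20 (mod 31), t ≡ 27. Hence N ≡ 150 + 851·27 = 23127 (mod 26381).
From N ≡ 23127 (mod 26381) write N = 23127 + 26381t. Substituting into N ≡ 10 (mod 29) gives 26381t ≡ 25 (mod 29), and since 20⁻¹ ≡ 16 (mod 29), t ≡ 23. Hence N ≡ 23127 + 26381·23 = 629890 (mod 765049).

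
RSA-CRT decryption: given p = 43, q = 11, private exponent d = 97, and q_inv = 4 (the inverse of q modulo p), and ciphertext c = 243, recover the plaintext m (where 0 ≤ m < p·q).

d_p = d mod (p−1) = 97 mod 42 = 13; d_q = d mod (q−1) = 7.
m₁ = c^(d_p) mod p: c ≡ 28 (mod 43), and 28^13 mod 43 = 34.
m₂ = c^(d_q) mod q: c ≡ 1 (mod 11), and 1^7 mod 11 = 1.
h = q_inv·(m₁ − m₂) mod p = 4·(34 − 1) mod 43 = 3.
m = m₂ + h·q = 1 + 3·11 = 34.

34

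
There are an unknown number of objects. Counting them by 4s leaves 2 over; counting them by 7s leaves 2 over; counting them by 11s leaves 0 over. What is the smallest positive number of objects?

198

The moduli are pairwise coprime; M = 4·7·11 = 308.
M/4 = 77; 77 ≡ 1 (mod 4), inverse 1.
M/7 = 44; 44 ≡ 2 (mod 7); 2·4 ≡ 1, so inverse 4.
M/11 = 28; 28 ≡ 6 (mod 11); 6·2 ≡ 1, so inverse 2.
N ≡ 2·77·1 + 2·44·4 + 0·28·2 = 506.
506 mod 308 = 198.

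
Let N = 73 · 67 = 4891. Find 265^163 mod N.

Mod 73: 265 ≡ 46; by Fermat, exponent reduces to 163 mod 72 = 19; 46^19 ≡ 27 (mod 73).
Mod 67: 265 ≡ 64; by Fermat, exponent reduces to 163 mod 66 = 31; 64^31 ≡ 15 (mod 67).
Combine by CRT: x ≡ 27 (mod 73), x ≡ 15 (mod 67) ⇒ x ≡ 4772 (mod 4891).

4772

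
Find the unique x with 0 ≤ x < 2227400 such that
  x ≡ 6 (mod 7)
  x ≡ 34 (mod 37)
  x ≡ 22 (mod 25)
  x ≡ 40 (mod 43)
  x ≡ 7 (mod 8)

The moduli are pairwise coprime; N = 7·37·25·43·8 = 2227400.
N/7 = 318200; 318200 ≡ 1 (mod 7), inverse 1.
N/37 = 60200; 60200 ≡ 1 (mod 37), inverse 1.
N/25 = 89096; 89096 ≡ 21 (mod 25); 21·6 ≡ 1, so inverse 6.
N/43 = 51800; 51800 ≡ 28 (mod 43); 28·20 ≡ 1, so inverse 20.
N/8 = 278425; 278425 ≡ 1 (mod 8), inverse 1.
x ≡ 6·318200·1 + 34·60200·1 + 22·89096·6 + 40·51800·20 + 7·278425·1 = 59105647.
59105647 mod 2227400 = 1193247.

1193247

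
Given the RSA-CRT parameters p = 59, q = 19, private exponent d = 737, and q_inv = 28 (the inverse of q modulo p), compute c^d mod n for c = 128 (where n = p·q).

d_p = d mod (p−1) = 737 mod 58 = 41; d_q = d mod (q−1) = 17.
m₁ = c^(d_p) mod p: c ≡ 10 (mod 59), and 10^41 mod 59 = 37.
m₂ = c^(d_q) mod q: c ≡ 14 (mod 19), and 14^17 mod 19 = 15.
h = q_inv·(m₁ − m₂) mod p = 28·(37 − 15) mod 59 = 26.
m = m₂ + h·q = 15 + 26·19 = 509.

509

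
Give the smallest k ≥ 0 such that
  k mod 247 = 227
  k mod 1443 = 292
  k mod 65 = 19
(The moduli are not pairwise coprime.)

121504

Combine the congruences pairwise.
gcd(247, 1443) = 13 and 13 | (292 − 227), so the pair is consistent; merging gives k ≡ 11836 (mod 27417), where 27417 = lcm(247, 1443).
gcd(27417, 65) = 13 and 13 | (19 − 11836), so the pair is consistent; merging gives k ≡ 121504 (mod 137085), where 137085 = lcm(27417, 65).
The solution is unique modulo lcm(247, 1443, 65) = 137085.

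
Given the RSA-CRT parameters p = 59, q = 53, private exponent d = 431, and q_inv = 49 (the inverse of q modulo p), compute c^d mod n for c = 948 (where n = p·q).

1891

d_p = d mod (p−1) = 431 mod 58 = 25; d_q = d mod (q−1) = 15.
m₁ = c^(d_p) mod p: c ≡ 4 (mod 59), and 4^25 mod 59 = 3.
m₂ = c^(d_q) mod q: c ≡ 47 (mod 53), and 47^15 mod 53 = 36.
h = q_inv·(m₁ − m₂) mod p = 49·(3 − 36) mod 59 = 35.
m = m₂ + h·q = 36 + 35·53 = 1891.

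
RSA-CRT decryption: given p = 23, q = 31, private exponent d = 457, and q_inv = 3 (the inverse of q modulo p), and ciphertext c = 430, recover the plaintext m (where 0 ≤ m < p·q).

418

d_p = d mod (p−1) = 457 mod 22 = 17; d_q = d mod (q−1) = 7.
m₁ = c^(d_p) mod p: c ≡ 16 (mod 23), and 16^17 mod 23 = 4.
m₂ = c^(d_q) mod q: c ≡ 27 (mod 31), and 27^7 mod 31 = 15.
h = q_inv·(m₁ − m₂) mod p = 3·(4 − 15) mod 23 = 13.
m = m₂ + h·q = 15 + 13·31 = 418.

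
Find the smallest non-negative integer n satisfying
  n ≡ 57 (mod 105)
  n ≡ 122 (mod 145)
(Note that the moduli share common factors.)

267

gcd(105, 145) = 5 and 5 | (122 − 57), so the pair is consistent; merging gives n ≡ 267 (mod 3045), where 3045 = lcm(105, 145).
The solution is unique modulo lcm(105, 145) = 3045.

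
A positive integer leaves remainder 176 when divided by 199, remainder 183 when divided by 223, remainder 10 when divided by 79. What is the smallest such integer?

The moduli are pairwise coprime; M = 199·223·79 = 3505783.
M/199 = 17617; 17617 ≡ 105 (mod 199); 105·163 ≡ 1, so inverse 163.
M/223 = 15721; 15721 ≡ 111 (mod 223); 111·221 ≡ 1, so inverse 221.
M/79 = 44377; 44377 ≡ 58 (mod 79); 58·15 ≡ 1, so inverse 15.
N ≡ 176·17617·163 + 183·15721·221 + 10·44377·15 = 1147857449.
1147857449 mod 3505783 = 1466408.

1466408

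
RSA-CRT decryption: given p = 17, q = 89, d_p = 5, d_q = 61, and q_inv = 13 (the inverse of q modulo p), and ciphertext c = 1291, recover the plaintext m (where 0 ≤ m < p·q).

m₁ = c^(d_p) mod p: c ≡ 16 (mod 17), and 16^5 mod 17 = 16.
m₂ = c^(d_q) mod q: c ≡ 45 (mod 89), and 45^61 mod 89 = 32.
h = q_inv·(m₁ − m₂) mod p = 13·(16 − 32) mod 17 = 13.
m = m₂ + h·q = 32 + 13·89 = 1189.

1189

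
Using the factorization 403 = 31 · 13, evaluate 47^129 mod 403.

Mod 31: 47 ≡ 16; by Fermat, exponent reduces to 129 mod 30 = 9; 16^9 ≡ 2 (mod 31).
Mod 13: 47 ≡ 8; by Fermat, exponent reduces to 129 mod 12 = 9; 8^9 ≡ 8 (mod 13).
Combine by CRT: x ≡ 2 (mod 31), x ≡ 8 (mod 13) ⇒ x ≡ 281 (mod 403).

281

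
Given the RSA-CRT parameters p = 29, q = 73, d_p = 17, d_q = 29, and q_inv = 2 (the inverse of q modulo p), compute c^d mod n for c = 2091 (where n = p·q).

m₁ = c^(d_p) mod p: c ≡ 3 (mod 29), and 3^17 mod 29 = 2.
m₂ = c^(d_q) mod q: c ≡ 47 (mod 73), and 47^29 mod 73 = 29.
h = q_inv·(m₁ − m₂) mod p = 2·(2 − 29) mod 29 = 4.
m = m₂ + h·q = 29 + 4·73 = 321.

321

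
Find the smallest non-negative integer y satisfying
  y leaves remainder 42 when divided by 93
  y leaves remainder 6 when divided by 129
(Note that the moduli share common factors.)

135

gcd(93, 129) = 3 and 3 | (6 − 42), so the pair is consistent; merging gives y ≡ 135 (mod 3999), where 3999 = lcm(93, 129).
The solution is unique modulo lcm(93, 129) = 3999.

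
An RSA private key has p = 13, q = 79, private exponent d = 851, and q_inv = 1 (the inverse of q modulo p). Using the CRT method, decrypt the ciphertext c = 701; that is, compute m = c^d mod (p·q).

298

d_p = d mod (p−1) = 851 mod 12 = 11; d_q = d mod (q−1) = 71.
m₁ = c^(d_p) mod p: c ≡ 12 (mod 13), and 12^11 mod 13 = 12.
m₂ = c^(d_q) mod q: c ≡ 69 (mod 79), and 69^71 mod 79 = 61.
h = q_inv·(m₁ − m₂) mod p = 1·(12 − 61) mod 13 = 3.
m = m₂ + h·q = 61 + 3·79 = 298.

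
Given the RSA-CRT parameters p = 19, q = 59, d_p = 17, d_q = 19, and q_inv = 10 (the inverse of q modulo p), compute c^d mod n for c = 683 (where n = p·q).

m₁ = c^(d_p) mod p: c ≡ 18 (mod 19), and 18^17 mod 19 = 18.
m₂ = c^(d_q) mod q: c ≡ 34 (mod 59), and 34^19 mod 59 = 11.
h = q_inv·(m₁ − m₂) mod p = 10·(18 − 11) mod 19 = 13.
m = m₂ + h·q = 11 + 13·59 = 778.

778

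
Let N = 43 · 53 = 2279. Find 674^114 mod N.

1724

Mod 43: 674 ≡ 29; by Fermat, exponent reduces to 114 mod 42 = 30; 29^30 ≡ 4 (mod 43).
Mod 53: 674 ≡ 38; by Fermat, exponent reduces to 114 mod 52 = 10; 38^10 ≡ 28 (mod 53).
Combine by CRT: x ≡ 4 (mod 43), x ≡ 28 (mod 53) ⇒ x ≡ 1724 (mod 2279).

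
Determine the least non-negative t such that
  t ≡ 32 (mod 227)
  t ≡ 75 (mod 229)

Combine the congruences pairwise.
From t ≡ 32 (mod 227) write t = 32 + 227s. Substituting into t ≡ 75 (mod 229) gives 227s ≡ 43 (mod 229), and since 227⁻¹ ≡ 114 (mod 229), s ≡ 93. Hence t ≡ 32 + 227·93 = 21143 (mod 51983).

21143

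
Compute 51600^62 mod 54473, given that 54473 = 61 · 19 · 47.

Mod 61: 51600 ≡ 55; by Fermat, exponent reduces to 62 mod 60 = 2; 55^2 ≡ 36 (mod 61).
Mod 19: 51600 ≡ 15; by Fermat, exponent reduces to 62 mod 18 = 8; 15^8 ≡ 5 (mod 19).
Mod 47: 51600 ≡ 41; by Fermat, exponent reduces to 62 mod 46 = 16; 41^16 ≡ 12 (mod 47).
Combine by CRT: x ≡ 36 (mod 61), x ≡ 5 (mod 19), x ≡ 12 (mod 47) ⇒ x ≡ 46213 (mod 54473).

46213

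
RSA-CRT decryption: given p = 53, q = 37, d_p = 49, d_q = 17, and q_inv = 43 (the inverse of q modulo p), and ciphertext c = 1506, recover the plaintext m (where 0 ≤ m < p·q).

m₁ = c^(d_p) mod p: c ≡ 22 (mod 53), and 22^49 mod 53 = 21.
m₂ = c^(d_q) mod q: c ≡ 26 (mod 37), and 26^17 mod 37 = 10.
h = q_inv·(m₁ − m₂) mod p = 43·(21 − 10) mod 53 = 49.
m = m₂ + h·q = 10 + 49·37 = 1823.

1823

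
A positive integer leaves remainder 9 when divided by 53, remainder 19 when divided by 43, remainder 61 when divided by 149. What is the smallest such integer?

100338

The moduli are pairwise coprime; N = 53·43·149 = 339571.
N/53 = 6407; 6407 ≡ 47 (mod 53); 47·44 ≡ 1, so inverse 44.
N/43 = 7897; 7897 ≡ 28 (mod 43); 28·20 ≡ 1, so inverse 20.
N/149 = 2279; 2279 ≡ 44 (mod 149); 44·105 ≡ 1, so inverse 105.
k ≡ 9·6407·44 + 19·7897·20 + 61·2279·105 = 20135027.
20135027 mod 339571 = 100338.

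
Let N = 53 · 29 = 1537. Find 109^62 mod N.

431

Mod 53: 109 ≡ 3; by Fermat, exponent reduces to 62 mod 52 = 10; 3^10 ≡ 7 (mod 53).
Mod 29: 109 ≡ 22; by Fermat, exponent reduces to 62 mod 28 = 6; 22^6 ≡ 25 (mod 29).
Combine by CRT: x ≡ 7 (mod 53), x ≡ 25 (mod 29) ⇒ x ≡ 431 (mod 1537).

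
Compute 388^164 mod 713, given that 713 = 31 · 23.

560

Mod 31: 388 ≡ 16; by Fermat, exponent reduces to 164 mod 30 = 14; 16^14 ≡ 2 (mod 31).
Mod 23: 388 ≡ 20; by Fermat, exponent reduces to 164 mod 22 = 10; 20^10 ≡ 8 (mod 23).
Combine by CRT: x ≡ 2 (mod 31), x ≡ 8 (mod 23) ⇒ x ≡ 560 (mod 713).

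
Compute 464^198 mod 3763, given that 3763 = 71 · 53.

Mod 71: 464 ≡ 38; by Fermat, exponent reduces to 198 mod 70 = 58; 38^58 ≡ 19 (mod 71).
Mod 53: 464 ≡ 40; by Fermat, exponent reduces to 198 mod 52 = 42; 40^42 ≡ 24 (mod 53).
Combine by CRT: x ≡ 19 (mod 71), x ≡ 24 (mod 53) ⇒ x ≡ 1084 (mod 3763).

1084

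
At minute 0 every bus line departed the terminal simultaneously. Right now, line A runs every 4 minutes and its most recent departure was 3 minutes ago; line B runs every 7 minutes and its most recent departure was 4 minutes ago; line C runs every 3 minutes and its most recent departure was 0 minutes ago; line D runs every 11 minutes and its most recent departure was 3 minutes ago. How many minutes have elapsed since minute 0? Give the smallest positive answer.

The moduli are pairwise coprime; N = 4·7·3·11 = 924.
N/4 = 231; 231 ≡ 3 (mod 4); 3·3 ≡ 1, so inverse 3.
N/7 = 132; 132 ≡ 6 (mod 7); 6·6 ≡ 1, so inverse 6.
N/3 = 308; 308 ≡ 2 (mod 3); 2·2 ≡ 1, so inverse 2.
N/11 = 84; 84 ≡ 7 (mod 11); 7·8 ≡ 1, so inverse 8.
t ≡ 3·231·3 + 4·132·6 + 0·308·2 + 3·84·8 = 7263.
7263 mod 924 = 795.

795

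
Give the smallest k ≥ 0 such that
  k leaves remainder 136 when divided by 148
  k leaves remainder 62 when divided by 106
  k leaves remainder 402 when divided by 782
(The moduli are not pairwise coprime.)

Combine the congruences pairwise.
gcd(148, 106) = 2 and 2 | (62 − 136), so the pair is consistent; merging gives k ≡ 3984 (mod 7844), where 7844 = lcm(148, 106).
gcd(7844, 782) = 2 and 2 | (402 − 3984), so the pair is consistent; merging gives k ≡ 1133520 (mod 3067004), where 3067004 = lcm(7844, 782).
The solution is unique modulo lcm(148, 106, 782) = 3067004.

1133520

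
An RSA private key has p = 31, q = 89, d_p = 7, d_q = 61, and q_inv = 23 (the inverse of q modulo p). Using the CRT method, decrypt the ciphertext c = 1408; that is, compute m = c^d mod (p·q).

797

m₁ = c^(d_p) mod p: c ≡ 13 (mod 31), and 13^7 mod 31 = 22.
m₂ = c^(d_q) mod q: c ≡ 73 (mod 89), and 73^61 mod 89 = 85.
h = q_inv·(m₁ − m₂) mod p = 23·(22 − 85) mod 31 = 8.
m = m₂ + h·q = 85 + 8·89 = 797.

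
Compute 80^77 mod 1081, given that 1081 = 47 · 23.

Mod 47: 80 ≡ 33; by Fermat, exponent reduces to 77 mod 46 = 31; 33^31 ≡ 40 (mod 47).
Mod 23: 80 ≡ 11; by Fermat, exponent reduces to 77 mod 22 = 11; 11^11 ≡ 22 (mod 23).
Combine by CRT: x ≡ 40 (mod 47), x ≡ 22 (mod 23) ⇒ x ≡ 275 (mod 1081).

275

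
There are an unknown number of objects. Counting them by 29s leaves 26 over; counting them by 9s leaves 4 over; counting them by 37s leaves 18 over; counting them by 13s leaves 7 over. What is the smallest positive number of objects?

The moduli are pairwise coprime; M = 29·9·37·13 = 125541.
M/29 = 4329; 4329 ≡ 8 (mod 29); 8·11 ≡ 1, so inverse 11.
M/9 = 13949; 13949 ≡ 8 (mod 9); 8·8 ≡ 1, so inverse 8.
M/37 = 3393; 3393 ≡ 26 (mod 37); 26·10 ≡ 1, so inverse 10.
M/13 = 9657; 9657 ≡ 11 (mod 13); 11·6 ≡ 1, so inverse 6.
N ≡ 26·4329·11 + 4·13949·8 + 18·3393·10 + 7·9657·6 = 2700796.
2700796 mod 125541 = 64435.

64435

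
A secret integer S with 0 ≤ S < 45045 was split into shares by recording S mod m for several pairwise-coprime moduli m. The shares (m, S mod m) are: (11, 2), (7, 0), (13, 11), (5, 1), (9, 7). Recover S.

From S ≡ 2 (mod 11) write S = 2 + 11t. Substituting into S ≡ 0 (mod 7) gives 11t ≡ 5 (mod 7), and since 4⁻¹ ≡ 2 (mod 7), t ≡ 3. Hence S ≡ 2 + 11·3 = 35 (mod 77).
From S ≡ 35 (mod 77) write S = 35 + 77t. Substituting into S ≡ 11 (mod 13) gives 77t ≡ 2 (mod 13), and since 12⁻¹ ≡ 12 (mod 13), t ≡ 11. Hence S ≡ 35 + 77·11 = 882 (mod 1001).
From S ≡ 882 (mod 1001) write S = 882 + 1001t. Substituting into S ≡ 1 (mod 5) gives 1001t ≡ 4 (mod 5), and since 1⁻¹ ≡ 1 (mod 5), t ≡ 4. Hence S ≡ 882 + 1001·4 = 4886 (mod 5005).
From S ≡ 4886 (mod 5005) write S = 4886 + 5005t. Substituting into S ≡ 7 (mod 9) gives 5005t ≡ 8 (mod 9), and since 1⁻¹ ≡ 1 (mod 9), t ≡ 8. Hence S ≡ 4886 + 5005·8 = 44926 (mod 45045).

44926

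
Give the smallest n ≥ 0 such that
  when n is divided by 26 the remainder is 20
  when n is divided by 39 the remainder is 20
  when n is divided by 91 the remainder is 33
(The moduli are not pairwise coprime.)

488

gcd(26, 39) = 13 and 13 | (20 − 20), so the pair is consistent; merging gives n ≡ 20 (mod 78), where 78 = lcm(26, 39).
gcd(78, 91) = 13 and 13 | (33 − 20), so the pair is consistent; merging gives n ≡ 488 (mod 546), where 546 = lcm(78, 91).
The solution is unique modulo lcm(26, 39, 91) = 546.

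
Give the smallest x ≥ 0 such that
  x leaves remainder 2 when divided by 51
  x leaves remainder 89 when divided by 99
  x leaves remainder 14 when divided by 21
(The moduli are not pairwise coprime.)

11375

gcd(51, 99) = 3 and 3 | (89 − 2), so the pair is consistent; merging gives x ≡ 1277 (mod 1683), where 1683 = lcm(51, 99).
gcd(1683, 21) = 3 and 3 | (14 − 1277), so the pair is consistent; merging gives x ≡ 11375 (mod 11781), where 11781 = lcm(1683, 21).
The solution is unique modulo lcm(51, 99, 21) = 11781.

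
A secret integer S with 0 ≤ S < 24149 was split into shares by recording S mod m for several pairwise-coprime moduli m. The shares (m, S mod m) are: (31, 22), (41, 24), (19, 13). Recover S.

6625

The moduli are pairwise coprime; N = 31·41·19 = 24149.
N/31 = 779; 779 ≡ 4 (mod 31); 4·8 ≡ 1, so inverse 8.
N/41 = 589; 589 ≡ 15 (mod 41); 15·11 ≡ 1, so inverse 11.
N/19 = 1271; 1271 ≡ 17 (mod 19); 17·9 ≡ 1, so inverse 9.
S ≡ 22·779·8 + 24·589·11 + 13·1271·9 = 441307.
441307 mod 24149 = 6625.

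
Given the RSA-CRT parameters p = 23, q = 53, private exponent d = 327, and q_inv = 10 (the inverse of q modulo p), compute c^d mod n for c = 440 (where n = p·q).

d_p = d mod (p−1) = 327 mod 22 = 19; d_q = d mod (q−1) = 15.
m₁ = c^(d_p) mod p: c ≡ 3 (mod 23), and 3^19 mod 23 = 6.
m₂ = c^(d_q) mod q: c ≡ 16 (mod 53), and 16^15 mod 53 = 44.
h = q_inv·(m₁ − m₂) mod p = 10·(6 − 44) mod 23 = 11.
m = m₂ + h·q = 44 + 11·53 = 627.

627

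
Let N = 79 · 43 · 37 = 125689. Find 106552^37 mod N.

Mod 79: 106552 ≡ 60; 60^37 ≡ 7 (mod 79).
Mod 43: 106552 ≡ 41; 41^37 ≡ 4 (mod 43).
Mod 37: 106552 ≡ 29; by Fermat, exponent reduces to 37 mod 36 = 1; 29^1 ≡ 29 (mod 37).
Combine by CRT: x ≡ 7 (mod 79), x ≡ 4 (mod 43), x ≡ 29 (mod 37) ⇒ x ≡ 69922 (mod 125689).

69922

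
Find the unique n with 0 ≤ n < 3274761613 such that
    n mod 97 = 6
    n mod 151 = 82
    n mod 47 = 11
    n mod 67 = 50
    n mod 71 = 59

2065973324

The moduli are pairwise coprime; M = 97·151·47·67·71 = 3274761613.
M/97 = 33760429; 33760429 ≡ 64 (mod 97); 64·47 ≡ 1, so inverse 47.
M/151 = 21687163; 21687163 ≡ 90 (mod 151); 90·99 ≡ 1, so inverse 99.
M/47 = 69675779; 69675779 ≡ 18 (mod 47); 18·34 ≡ 1, so inverse 34.
M/67 = 48877039; 48877039 ≡ 3 (mod 67); 3·45 ≡ 1, so inverse 45.
M/71 = 46123403; 46123403 ≡ 28 (mod 71); 28·33 ≡ 1, so inverse 33.
n ≡ 6·33760429·47 + 82·21687163·99 + 11·69675779·34 + 50·48877039·45 + 59·46123403·33 = 411411174949.
411411174949 mod 3274761613 = 2065973324.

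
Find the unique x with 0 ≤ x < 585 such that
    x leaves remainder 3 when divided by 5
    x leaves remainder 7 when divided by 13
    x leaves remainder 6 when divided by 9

33

The moduli are pairwise coprime; N = 5·13·9 = 585.
N/5 = 117; 117 ≡ 2 (mod 5); 2·3 ≡ 1, so inverse 3.
N/13 = 45; 45 ≡ 6 (mod 13); 6·11 ≡ 1, so inverse 11.
N/9 = 65; 65 ≡ 2 (mod 9); 2·5 ≡ 1, so inverse 5.
x ≡ 3·117·3 + 7·45·11 + 6·65·5 = 6468.
6468 mod 585 = 33.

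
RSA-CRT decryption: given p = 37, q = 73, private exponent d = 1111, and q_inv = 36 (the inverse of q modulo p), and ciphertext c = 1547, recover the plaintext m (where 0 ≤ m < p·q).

d_p = d mod (p−1) = 1111 mod 36 = 31; d_q = d mod (q−1) = 31.
m₁ = c^(d_p) mod p: c ≡ 30 (mod 37), and 30^31 mod 37 = 4.
m₂ = c^(d_q) mod q: c ≡ 14 (mod 73), and 14^31 mod 73 = 42.
h = q_inv·(m₁ − m₂) mod p = 36·(4 − 42) mod 37 = 1.
m = m₂ + h·q = 42 + 1·73 = 115.

115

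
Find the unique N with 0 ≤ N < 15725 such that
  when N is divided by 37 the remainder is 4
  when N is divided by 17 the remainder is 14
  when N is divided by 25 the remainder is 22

The moduli are pairwise coprime; M = 37·17·25 = 15725.
M/37 = 425; 425 ≡ 18 (mod 37); 18·35 ≡ 1, so inverse 35.
M/17 = 925; 925 ≡ 7 (mod 17); 7·5 ≡ 1, so inverse 5.
M/25 = 629; 629 ≡ 4 (mod 25); 4·19 ≡ 1, so inverse 19.
N ≡ 4·425·35 + 14·925·5 + 22·629·19 = 387172.
387172 mod 15725 = 9772.

9772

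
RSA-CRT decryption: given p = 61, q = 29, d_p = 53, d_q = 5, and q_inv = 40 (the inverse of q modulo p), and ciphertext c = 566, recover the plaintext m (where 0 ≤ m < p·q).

242

m₁ = c^(d_p) mod p: c ≡ 17 (mod 61), and 17^53 mod 61 = 59.
m₂ = c^(d_q) mod q: c ≡ 15 (mod 29), and 15^5 mod 29 = 10.
h = q_inv·(m₁ − m₂) mod p = 40·(59 − 10) mod 61 = 8.
m = m₂ + h·q = 10 + 8·29 = 242.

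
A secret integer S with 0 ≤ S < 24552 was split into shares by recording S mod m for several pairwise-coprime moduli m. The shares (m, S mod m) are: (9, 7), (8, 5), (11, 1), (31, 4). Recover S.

The moduli are pairwise coprime; N = 9·8·11·31 = 24552.
N/9 = 2728; 2728 ≡ 1 (mod 9), inverse 1.
N/8 = 3069; 3069 ≡ 5 (mod 8); 5·5 ≡ 1, so inverse 5.
N/11 = 2232; 2232 ≡ 10 (mod 11); 10·10 ≡ 1, so inverse 10.
N/31 = 792; 792 ≡ 17 (mod 31); 17·11 ≡ 1, so inverse 11.
S ≡ 7·2728·1 + 5·3069·5 + 1·2232·10 + 4·792·11 = 152989.
152989 mod 24552 = 5677.

5677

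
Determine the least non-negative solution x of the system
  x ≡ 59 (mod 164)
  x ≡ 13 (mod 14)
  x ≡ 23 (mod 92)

9407

gcd(164, 14) = 2 and 2 | (13 − 59), so the pair is consistent; merging gives x ≡ 223 (mod 1148), where 1148 = lcm(164, 14).
gcd(1148, 92) = 4 and 4 | (23 − 223), so the pair is consistent; merging gives x ≡ 9407 (mod 26404), where 26404 = lcm(1148, 92).
The solution is unique modulo lcm(164, 14, 92) = 26404.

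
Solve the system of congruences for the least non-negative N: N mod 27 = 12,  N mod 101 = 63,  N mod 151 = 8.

The moduli are pairwise coprime; M = 27·101·151 = 411777.
M/27 = 15251; 15251 ≡ 23 (mod 27); 23·20 ≡ 1, so inverse 20.
M/101 = 4077; 4077 ≡ 37 (mod 101); 37·71 ≡ 1, so inverse 71.
M/151 = 2727; 2727 ≡ 9 (mod 151); 9·84 ≡ 1, so inverse 84.
N ≡ 12·15251·20 + 63·4077·71 + 8·2727·84 = 23729205.
23729205 mod 411777 = 257916.

257916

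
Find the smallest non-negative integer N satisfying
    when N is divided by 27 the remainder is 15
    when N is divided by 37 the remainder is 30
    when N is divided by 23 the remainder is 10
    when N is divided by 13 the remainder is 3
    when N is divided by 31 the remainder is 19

From N ≡ 15 (mod 27) write N = 15 + 27t. Substituting into N ≡ 30 (mod 37) gives 27t ≡ 15 (mod 37), and since 27⁻¹ ≡ 11 (mod 37), t ≡ 17. Hence N ≡ 15 + 27·17 = 474 (mod 999).
From N ≡ 474 (mod 999) write N = 474 + 999t. Substituting into N ≡ 10 (mod 23) gives 999t ≡ 19 (mod 23), and since 10⁻¹ ≡ 7 (mod 23), t ≡ 18. Hence N ≡ 474 + 999·18 = 18456 (mod 22977).
From N ≡ 18456 (mod 22977) write N = 18456 + 22977t. Substituting into N ≡ 3 (mod 13) gives 22977t ≡ 7 (mod 13), and since 6⁻¹ ≡ 11 (mod 13), t ≡ 12. Hence N ≡ 18456 + 22977·12 = 294180 (mod 298701).
From N ≡ 294180 (mod 298701) write N = 294180 + 298701t. Substituting into N ≡ 19 (mod 31) gives 298701t ≡ 29 (mod 31), and since 16⁻¹ ≡ 2 (mod 31), t ≡ 27. Hence N ≡ 294180 + 298701·27 = 8359107 (mod 9259731).

8359107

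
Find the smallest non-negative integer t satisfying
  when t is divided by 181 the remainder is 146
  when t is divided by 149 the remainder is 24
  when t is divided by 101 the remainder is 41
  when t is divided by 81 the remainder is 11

From t ≡ 146 (mod 181) write t = 146 + 181s. Substituting into t ≡ 24 (mod 149) gives 181s ≡ 27 (mod 149), and since 32⁻¹ ≡ 14 (mod 149), s ≡ 80. Hence t ≡ 146 + 181·80 = 14626 (mod 26969).
From t ≡ 14626 (mod 26969) write t = 14626 + 26969s. Substituting into t ≡ 41 (mod 101) gives 26969s ≡ 60 (mod 101), and since 2⁻¹ ≡ 51 (mod 101), s ≡ 30. Hence t ≡ 14626 + 26969·30 = 823696 (mod 2723869).
From t ≡ 823696 (mod 2723869) write t = 823696 + 2723869s. Substituting into t ≡ 11 (mod 81) gives 2723869s ≡ 4 (mod 81), and since 1⁻¹ ≡ 1 (mod 81), s ≡ 4. Hence t ≡ 823696 + 2723869·4 = 11719172 (mod 220633389).

11719172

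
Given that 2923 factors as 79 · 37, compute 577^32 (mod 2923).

181

Mod 79: 577 ≡ 24; 24^32 ≡ 23 (mod 79).
Mod 37: 577 ≡ 22; 22^32 ≡ 33 (mod 37).
Combine by CRT: x ≡ 23 (mod 79), x ≡ 33 (mod 37) ⇒ x ≡ 181 (mod 2923).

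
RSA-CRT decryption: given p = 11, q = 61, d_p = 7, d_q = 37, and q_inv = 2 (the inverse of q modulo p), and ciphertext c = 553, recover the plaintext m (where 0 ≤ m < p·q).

m₁ = c^(d_p) mod p: c ≡ 3 (mod 11), and 3^7 mod 11 = 9.
m₂ = c^(d_q) mod q: c ≡ 4 (mod 61), and 4^37 mod 61 = 36.
h = q_inv·(m₁ − m₂) mod p = 2·(9 − 36) mod 11 = 1.
m = m₂ + h·q = 36 + 1·61 = 97.

97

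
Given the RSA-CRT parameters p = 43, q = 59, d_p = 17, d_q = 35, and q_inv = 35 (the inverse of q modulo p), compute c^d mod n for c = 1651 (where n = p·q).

m₁ = c^(d_p) mod p: c ≡ 17 (mod 43), and 17^17 mod 43 = 23.
m₂ = c^(d_q) mod q: c ≡ 58 (mod 59), and 58^35 mod 59 = 58.
h = q_inv·(m₁ − m₂) mod p = 35·(23 − 58) mod 43 = 22.
m = m₂ + h·q = 58 + 22·59 = 1356.

1356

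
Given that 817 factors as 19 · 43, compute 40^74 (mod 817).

Mod 19: 40 ≡ 2; by Fermat, exponent reduces to 74 mod 18 = 2; 2^2 ≡ 4 (mod 19).
Mod 43: 40 ≡ 40; by Fermat, exponent reduces to 74 mod 42 = 32; 40^32 ≡ 13 (mod 43).
Combine by CRT: x ≡ 4 (mod 19), x ≡ 13 (mod 43) ⇒ x ≡ 99 (mod 817).

99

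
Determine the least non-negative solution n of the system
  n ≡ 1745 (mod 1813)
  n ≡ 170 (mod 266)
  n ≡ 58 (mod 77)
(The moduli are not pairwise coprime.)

424174

gcd(1813, 266) = 7 and 7 | (170 − 1745), so the pair is consistent; merging gives n ≡ 10810 (mod 68894), where 68894 = lcm(1813, 266).
gcd(68894, 77) = 7 and 7 | (58 − 10810), so the pair is consistent; merging gives n ≡ 424174 (mod 757834), where 757834 = lcm(68894, 77).
The solution is unique modulo lcm(1813, 266, 77) = 757834.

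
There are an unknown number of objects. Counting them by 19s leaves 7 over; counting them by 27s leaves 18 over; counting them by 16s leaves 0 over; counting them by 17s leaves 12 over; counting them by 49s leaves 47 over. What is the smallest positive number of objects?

From N ≡ 7 (mod 19) write N = 7 + 19t. Substituting into N ≡ 18 (mod 27) gives 19t ≡ 11 (mod 27), and since 19⁻¹ ≡ 10 (mod 27), t ≡ 2. Hence N ≡ 7 + 19·2 = 45 (mod 513).
From N ≡ 45 (mod 513) write N = 45 + 513t. Substituting into N ≡ 0 (mod 16) gives 513t ≡ 3 (mod 16), and since 1⁻¹ ≡ 1 (mod 16), t ≡ 3. Hence N ≡ 45 + 513·3 = 1584 (mod 8208).
From N ≡ 1584 (mod 8208) write N = 1584 + 8208t. Substituting into N ≡ 12 (mod 17) gives 8208t ≡ 9 (mod 17), and since 14⁻¹ ≡ 11 (mod 17), t ≡ 14. Hence N ≡ 1584 + 8208·14 = 116496 (mod 139536).
From N ≡ 116496 (mod 139536) write N = 116496 + 139536t. Substituting into N ≡ 47 (mod 49) gives 139536t ≡ 24 (mod 49), and since 33⁻¹ ≡ 3 (mod 49), t ≡ 23. Hence N ≡ 116496 + 139536·23 = 3325824 (mod 6837264).

3325824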